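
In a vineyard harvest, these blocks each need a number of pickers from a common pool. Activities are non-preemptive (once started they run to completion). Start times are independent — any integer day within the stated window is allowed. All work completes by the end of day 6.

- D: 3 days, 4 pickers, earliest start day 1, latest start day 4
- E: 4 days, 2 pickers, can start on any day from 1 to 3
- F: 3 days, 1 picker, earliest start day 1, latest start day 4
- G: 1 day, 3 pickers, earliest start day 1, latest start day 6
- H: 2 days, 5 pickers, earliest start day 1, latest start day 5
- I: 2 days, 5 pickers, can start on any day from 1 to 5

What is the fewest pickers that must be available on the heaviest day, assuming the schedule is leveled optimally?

9

Early-start (D@1, E@1, F@1, G@1, H@1, I@1) gives peak 20: d1:20  d2:17  d3:7  d4:2  d5:0  d6:0.
Shift E→3, F→3, G→4, I→5.
Schedule D@1, E@3, F@3, G@4, H@1, I@5: d1:9  d2:9  d3:7  d4:6  d5:8  d6:7 — peak 9.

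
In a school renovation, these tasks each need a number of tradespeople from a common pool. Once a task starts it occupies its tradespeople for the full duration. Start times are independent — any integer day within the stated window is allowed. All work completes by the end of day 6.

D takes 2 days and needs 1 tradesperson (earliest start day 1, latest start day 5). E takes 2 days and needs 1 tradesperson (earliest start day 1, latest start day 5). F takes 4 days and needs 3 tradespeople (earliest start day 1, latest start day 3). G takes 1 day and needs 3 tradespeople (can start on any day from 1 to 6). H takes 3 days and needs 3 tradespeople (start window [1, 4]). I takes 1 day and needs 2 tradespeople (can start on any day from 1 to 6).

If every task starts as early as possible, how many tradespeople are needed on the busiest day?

13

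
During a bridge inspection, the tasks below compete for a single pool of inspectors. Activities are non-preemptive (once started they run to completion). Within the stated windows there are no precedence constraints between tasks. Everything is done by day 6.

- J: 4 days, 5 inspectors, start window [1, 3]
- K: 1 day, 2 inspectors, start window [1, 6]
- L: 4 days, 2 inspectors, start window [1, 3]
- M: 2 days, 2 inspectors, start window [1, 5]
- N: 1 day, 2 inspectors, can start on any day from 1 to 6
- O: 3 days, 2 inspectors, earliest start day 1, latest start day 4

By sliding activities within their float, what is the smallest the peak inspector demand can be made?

9

Early-start (J@1, K@1, L@1, M@1, N@1, O@1) gives peak 15: d1:15  d2:11  d3:9  d4:7  d5:0  d6:0.
Shift M→2, N→5, O→4.
Schedule J@1, K@1, L@1, M@2, N@5, O@4: d1:9  d2:9  d3:9  d4:9  d5:4  d6:2 — peak 9.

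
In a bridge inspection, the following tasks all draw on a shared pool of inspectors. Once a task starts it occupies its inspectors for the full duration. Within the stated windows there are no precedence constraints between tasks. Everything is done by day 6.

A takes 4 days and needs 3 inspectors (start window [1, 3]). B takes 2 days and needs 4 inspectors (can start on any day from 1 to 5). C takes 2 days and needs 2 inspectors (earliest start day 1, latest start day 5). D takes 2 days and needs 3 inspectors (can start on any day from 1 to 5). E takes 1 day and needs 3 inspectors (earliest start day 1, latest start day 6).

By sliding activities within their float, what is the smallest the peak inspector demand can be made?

6

Early-start (A@1, B@1, C@1, D@1, E@1) gives peak 15: d1:15  d2:12  d3:3  d4:3  d5:0  d6:0.
Shift B→5, C→4, E→3.
Schedule A@1, B@5, C@4, D@1, E@3: d1:6  d2:6  d3:6  d4:5  d5:6  d6:4 — peak 6.
Total inspector-days = 33 over 6 days ⇒ peak ≥ ⌈33/6⌉ = 6, so 6 is optimal.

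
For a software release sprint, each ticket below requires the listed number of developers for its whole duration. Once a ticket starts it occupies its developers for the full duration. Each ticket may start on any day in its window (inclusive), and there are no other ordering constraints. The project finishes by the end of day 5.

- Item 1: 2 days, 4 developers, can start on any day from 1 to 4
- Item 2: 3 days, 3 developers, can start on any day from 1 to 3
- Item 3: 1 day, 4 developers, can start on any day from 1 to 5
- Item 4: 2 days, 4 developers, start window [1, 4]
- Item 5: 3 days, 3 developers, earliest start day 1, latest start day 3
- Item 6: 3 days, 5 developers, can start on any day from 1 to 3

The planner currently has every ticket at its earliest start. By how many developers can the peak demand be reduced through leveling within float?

11

Early-start peak: d1:23  d2:19  d3:11  d4:0  d5:0 ⇒ 23.
Leveled (Item 1@1, Item 2@1, Item 3@1, Item 4@4, Item 5@2, Item 6@3): d1:11  d2:10  d3:11  d4:12  d5:9 ⇒ 12.
Reduction 23 − 12 = 11.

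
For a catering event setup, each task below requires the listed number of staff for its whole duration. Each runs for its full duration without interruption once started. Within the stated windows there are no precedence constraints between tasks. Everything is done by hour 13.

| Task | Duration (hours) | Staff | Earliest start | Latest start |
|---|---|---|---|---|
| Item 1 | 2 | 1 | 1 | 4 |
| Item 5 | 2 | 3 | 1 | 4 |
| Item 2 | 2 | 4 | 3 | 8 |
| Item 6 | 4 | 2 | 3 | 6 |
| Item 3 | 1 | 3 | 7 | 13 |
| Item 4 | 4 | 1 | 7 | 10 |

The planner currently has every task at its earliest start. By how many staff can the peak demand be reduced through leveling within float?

Early-start peak: h1:4  h2:4  h3:6  h4:6  h5:2  h6:2  h7:4  h8:1  h9:1  h10:1  h11:0  h12:0  h13:0 ⇒ 6.
Leveled (Item 1@1, Item 5@1, Item 2@3, Item 6@5, Item 3@9, Item 4@7): h1:4  h2:4  h3:4  h4:4  h5:2  h6:2  h7:3  h8:3  h9:4  h10:1  h11:0  h12:0  h13:0 ⇒ 4.
Reduction 6 − 4 = 2.

2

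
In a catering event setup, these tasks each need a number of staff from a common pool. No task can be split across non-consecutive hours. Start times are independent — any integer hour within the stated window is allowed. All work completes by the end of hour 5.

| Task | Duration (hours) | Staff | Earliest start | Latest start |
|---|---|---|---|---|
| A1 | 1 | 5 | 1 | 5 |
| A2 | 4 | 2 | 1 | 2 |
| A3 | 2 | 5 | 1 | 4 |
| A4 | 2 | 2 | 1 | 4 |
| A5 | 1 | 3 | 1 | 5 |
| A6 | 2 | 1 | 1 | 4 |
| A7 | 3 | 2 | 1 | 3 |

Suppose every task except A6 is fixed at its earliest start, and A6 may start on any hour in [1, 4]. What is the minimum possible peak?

19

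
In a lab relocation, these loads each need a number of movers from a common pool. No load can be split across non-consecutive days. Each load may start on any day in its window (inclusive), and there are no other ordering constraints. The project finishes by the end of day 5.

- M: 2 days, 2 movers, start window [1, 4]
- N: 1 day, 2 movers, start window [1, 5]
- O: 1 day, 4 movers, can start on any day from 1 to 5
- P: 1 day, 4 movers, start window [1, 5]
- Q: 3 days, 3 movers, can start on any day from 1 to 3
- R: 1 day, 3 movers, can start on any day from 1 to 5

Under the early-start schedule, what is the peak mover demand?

Early-start schedule: M@1, N@1, O@1, P@1, Q@1, R@1.
Load per day: day 1: 18, day 2: 5, day 3: 3, day 4: 0, day 5: 0.
Peak is 18.

18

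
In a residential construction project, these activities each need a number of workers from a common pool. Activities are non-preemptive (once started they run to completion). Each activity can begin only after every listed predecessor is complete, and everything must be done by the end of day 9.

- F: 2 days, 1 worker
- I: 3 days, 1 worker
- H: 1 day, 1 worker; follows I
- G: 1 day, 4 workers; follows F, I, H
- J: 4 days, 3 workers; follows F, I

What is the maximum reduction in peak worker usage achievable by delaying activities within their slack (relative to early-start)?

3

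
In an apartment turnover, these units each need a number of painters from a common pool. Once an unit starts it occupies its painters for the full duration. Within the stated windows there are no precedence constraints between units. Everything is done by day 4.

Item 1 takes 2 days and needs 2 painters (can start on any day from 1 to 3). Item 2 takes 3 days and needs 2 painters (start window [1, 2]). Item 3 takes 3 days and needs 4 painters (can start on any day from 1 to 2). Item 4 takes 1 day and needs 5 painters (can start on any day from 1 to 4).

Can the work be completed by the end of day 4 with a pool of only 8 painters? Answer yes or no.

Schedule Item 1@1, Item 2@1, Item 3@1, Item 4@4: d1:8  d2:8  d3:6  d4:5 — peak 8 ≤ 8.

yes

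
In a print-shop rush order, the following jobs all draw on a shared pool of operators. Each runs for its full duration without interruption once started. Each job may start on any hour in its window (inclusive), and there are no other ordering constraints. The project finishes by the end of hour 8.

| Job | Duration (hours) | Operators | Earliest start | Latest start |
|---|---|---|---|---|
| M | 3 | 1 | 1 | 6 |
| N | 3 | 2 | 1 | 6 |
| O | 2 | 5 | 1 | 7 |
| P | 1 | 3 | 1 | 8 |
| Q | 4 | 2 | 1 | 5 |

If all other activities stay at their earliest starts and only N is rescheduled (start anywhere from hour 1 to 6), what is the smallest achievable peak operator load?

N@1: h1:13  h2:10  h3:5  h4:2  h5:0  h6:0  h7:0  h8:0 → peak 13
N@2: h1:11  h2:10  h3:5  h4:4  h5:0  h6:0  h7:0  h8:0 → peak 11
N@3: h1:11  h2:8  h3:5  h4:4  h5:2  h6:0  h7:0  h8:0 → peak 11
N@4: h1:11  h2:8  h3:3  h4:4  h5:2  h6:2  h7:0  h8:0 → peak 11
N@5: h1:11  h2:8  h3:3  h4:2  h5:2  h6:2  h7:2  h8:0 → peak 11
N@6: h1:11  h2:8  h3:3  h4:2  h5:0  h6:2  h7:2  h8:2 → peak 11
Best is N@2, peak 11.

11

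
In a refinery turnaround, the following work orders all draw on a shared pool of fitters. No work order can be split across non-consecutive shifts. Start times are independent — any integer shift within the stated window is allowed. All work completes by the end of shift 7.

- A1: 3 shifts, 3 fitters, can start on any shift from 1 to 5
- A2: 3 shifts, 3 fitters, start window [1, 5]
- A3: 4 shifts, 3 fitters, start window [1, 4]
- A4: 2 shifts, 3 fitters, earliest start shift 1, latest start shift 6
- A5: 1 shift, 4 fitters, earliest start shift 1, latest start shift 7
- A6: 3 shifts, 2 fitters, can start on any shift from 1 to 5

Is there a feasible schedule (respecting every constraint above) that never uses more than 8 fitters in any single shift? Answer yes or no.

yes

Schedule A1@1, A2@1, A3@4, A4@4, A5@6, A6@1: s1:8  s2:8  s3:8  s4:6  s5:6  s6:7  s7:3 — peak 8 ≤ 8.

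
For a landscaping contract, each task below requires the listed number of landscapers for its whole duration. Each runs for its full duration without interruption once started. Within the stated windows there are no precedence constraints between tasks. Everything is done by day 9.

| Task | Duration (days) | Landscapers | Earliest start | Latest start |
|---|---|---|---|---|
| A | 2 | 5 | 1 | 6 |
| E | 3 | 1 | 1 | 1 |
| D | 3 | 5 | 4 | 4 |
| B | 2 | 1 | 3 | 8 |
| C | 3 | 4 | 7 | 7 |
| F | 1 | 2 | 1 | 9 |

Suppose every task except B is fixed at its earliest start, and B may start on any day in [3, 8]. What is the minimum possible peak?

8

B@3: d1:8  d2:6  d3:2  d4:6  d5:5  d6:5  d7:4  d8:4  d9:4 → peak 8
B@4: d1:8  d2:6  d3:1  d4:6  d5:6  d6:5  d7:4  d8:4  d9:4 → peak 8
B@5: d1:8  d2:6  d3:1  d4:5  d5:6  d6:6  d7:4  d8:4  d9:4 → peak 8
B@6: d1:8  d2:6  d3:1  d4:5  d5:5  d6:6  d7:5  d8:4  d9:4 → peak 8
B@7: d1:8  d2:6  d3:1  d4:5  d5:5  d6:5  d7:5  d8:5  d9:4 → peak 8
B@8: d1:8  d2:6  d3:1  d4:5  d5:5  d6:5  d7:4  d8:5  d9:5 → peak 8
Best is B@3, peak 8.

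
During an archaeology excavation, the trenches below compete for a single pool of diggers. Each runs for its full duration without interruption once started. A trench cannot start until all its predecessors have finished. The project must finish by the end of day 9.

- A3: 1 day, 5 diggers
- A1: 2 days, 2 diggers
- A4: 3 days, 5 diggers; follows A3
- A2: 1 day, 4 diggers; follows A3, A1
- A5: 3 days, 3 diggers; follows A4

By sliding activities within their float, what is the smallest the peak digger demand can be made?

5

Early-start (A3@1, A1@1, A4@2, A2@3, A5@5) gives peak 9: d1:7  d2:7  d3:9  d4:5  d5:3  d6:3  d7:3  d8:0  d9:0.
Shift A1→5, A2→8.
Schedule A3@1, A1@5, A4@2, A2@8, A5@5: d1:5  d2:5  d3:5  d4:5  d5:5  d6:5  d7:3  d8:4  d9:0 — peak 5.
Total digger-days = 37 over 9 days ⇒ peak ≥ ⌈37/9⌉ = 5, so 5 is optimal.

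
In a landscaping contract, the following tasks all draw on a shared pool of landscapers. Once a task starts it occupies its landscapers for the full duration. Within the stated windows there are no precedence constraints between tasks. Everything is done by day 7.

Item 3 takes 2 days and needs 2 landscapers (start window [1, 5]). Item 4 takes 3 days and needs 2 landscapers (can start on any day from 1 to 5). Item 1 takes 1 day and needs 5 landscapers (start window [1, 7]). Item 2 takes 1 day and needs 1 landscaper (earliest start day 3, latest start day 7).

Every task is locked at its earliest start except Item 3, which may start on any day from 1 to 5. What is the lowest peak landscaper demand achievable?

7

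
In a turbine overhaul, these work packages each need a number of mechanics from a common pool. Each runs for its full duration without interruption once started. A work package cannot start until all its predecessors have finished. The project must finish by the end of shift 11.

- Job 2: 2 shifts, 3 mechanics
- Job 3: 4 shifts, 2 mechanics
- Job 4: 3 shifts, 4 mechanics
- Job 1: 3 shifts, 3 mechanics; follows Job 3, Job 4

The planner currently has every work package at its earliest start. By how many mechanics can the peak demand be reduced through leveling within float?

4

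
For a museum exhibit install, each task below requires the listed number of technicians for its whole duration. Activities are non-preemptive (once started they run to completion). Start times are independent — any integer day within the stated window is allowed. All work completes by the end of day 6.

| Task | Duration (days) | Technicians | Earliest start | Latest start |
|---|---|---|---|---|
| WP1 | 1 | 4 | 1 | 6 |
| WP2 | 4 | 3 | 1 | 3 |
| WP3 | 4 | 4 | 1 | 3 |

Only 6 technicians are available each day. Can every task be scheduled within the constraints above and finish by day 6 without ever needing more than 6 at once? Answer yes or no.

The minimum achievable peak is 7; 6 < 7, so no feasible schedule stays within the cap.

no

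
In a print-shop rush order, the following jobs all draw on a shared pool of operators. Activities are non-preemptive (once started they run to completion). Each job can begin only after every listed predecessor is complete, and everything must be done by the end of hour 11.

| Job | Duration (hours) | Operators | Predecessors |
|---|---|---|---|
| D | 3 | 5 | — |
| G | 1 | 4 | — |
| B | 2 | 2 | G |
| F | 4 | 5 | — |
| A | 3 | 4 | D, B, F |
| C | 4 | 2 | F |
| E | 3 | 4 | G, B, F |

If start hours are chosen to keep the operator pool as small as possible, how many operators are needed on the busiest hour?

9

Early-start (D@1, G@1, B@2, F@1, A@5, C@5, E@5) gives peak 14: h1:14  h2:12  h3:12  h4:5  h5:10  h6:10  h7:10  h8:2  h9:0  h10:0  h11:0.
Shift D→5, A→8, E→9.
Schedule D@5, G@1, B@2, F@1, A@8, C@5, E@9: h1:9  h2:7  h3:7  h4:5  h5:7  h6:7  h7:7  h8:6  h9:8  h10:8  h11:4 — peak 9.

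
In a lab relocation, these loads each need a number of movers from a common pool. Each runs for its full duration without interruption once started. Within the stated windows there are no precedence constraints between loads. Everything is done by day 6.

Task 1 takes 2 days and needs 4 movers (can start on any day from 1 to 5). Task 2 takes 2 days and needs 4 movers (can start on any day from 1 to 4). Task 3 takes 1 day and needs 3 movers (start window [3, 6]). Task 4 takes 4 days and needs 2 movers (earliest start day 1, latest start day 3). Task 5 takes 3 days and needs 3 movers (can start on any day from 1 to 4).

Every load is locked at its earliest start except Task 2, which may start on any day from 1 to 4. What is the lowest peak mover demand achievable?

9

Task 2@1: d1:13  d2:13  d3:8  d4:2  d5:0  d6:0 → peak 13
Task 2@2: d1:9  d2:13  d3:12  d4:2  d5:0  d6:0 → peak 13
Task 2@3: d1:9  d2:9  d3:12  d4:6  d5:0  d6:0 → peak 12
Task 2@4: d1:9  d2:9  d3:8  d4:6  d5:4  d6:0 → peak 9
Best is Task 2@4, peak 9.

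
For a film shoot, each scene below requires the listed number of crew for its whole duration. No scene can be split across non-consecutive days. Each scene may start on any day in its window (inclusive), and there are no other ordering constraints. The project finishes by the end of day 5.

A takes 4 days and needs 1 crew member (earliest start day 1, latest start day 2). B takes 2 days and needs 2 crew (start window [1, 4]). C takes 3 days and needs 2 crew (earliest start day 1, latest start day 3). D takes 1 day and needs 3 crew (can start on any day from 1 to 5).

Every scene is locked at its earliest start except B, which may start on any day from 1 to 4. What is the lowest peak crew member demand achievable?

6

B@1: d1:8  d2:5  d3:3  d4:1  d5:0 → peak 8
B@2: d1:6  d2:5  d3:5  d4:1  d5:0 → peak 6
B@3: d1:6  d2:3  d3:5  d4:3  d5:0 → peak 6
B@4: d1:6  d2:3  d3:3  d4:3  d5:2 → peak 6
Best is B@2, peak 6.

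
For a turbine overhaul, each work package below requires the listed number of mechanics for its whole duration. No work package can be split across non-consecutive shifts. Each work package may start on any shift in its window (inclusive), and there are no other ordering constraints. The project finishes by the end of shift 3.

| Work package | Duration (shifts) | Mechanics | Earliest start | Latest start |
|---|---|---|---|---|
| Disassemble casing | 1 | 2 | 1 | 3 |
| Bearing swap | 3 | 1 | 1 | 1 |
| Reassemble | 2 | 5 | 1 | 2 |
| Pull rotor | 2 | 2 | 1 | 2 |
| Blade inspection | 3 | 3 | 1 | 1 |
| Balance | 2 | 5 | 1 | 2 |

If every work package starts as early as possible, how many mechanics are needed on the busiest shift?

18

Early-start schedule: Disassemble casing@1, Bearing swap@1, Reassemble@1, Pull rotor@1, Blade inspection@1, Balance@1.
Load per shift: shift 1: 18, shift 2: 16, shift 3: 4.
Peak is 18.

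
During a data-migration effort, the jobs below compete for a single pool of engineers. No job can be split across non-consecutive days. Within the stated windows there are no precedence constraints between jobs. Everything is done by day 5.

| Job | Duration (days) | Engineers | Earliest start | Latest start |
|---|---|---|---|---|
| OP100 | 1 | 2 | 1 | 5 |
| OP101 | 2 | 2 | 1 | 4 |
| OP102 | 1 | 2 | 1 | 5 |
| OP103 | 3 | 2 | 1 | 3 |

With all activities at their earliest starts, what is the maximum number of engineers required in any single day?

8

Early-start schedule: OP100@1, OP101@1, OP102@1, OP103@1.
Load per day: day 1: 8, day 2: 4, day 3: 2, day 4: 0, day 5: 0.
Peak is 8.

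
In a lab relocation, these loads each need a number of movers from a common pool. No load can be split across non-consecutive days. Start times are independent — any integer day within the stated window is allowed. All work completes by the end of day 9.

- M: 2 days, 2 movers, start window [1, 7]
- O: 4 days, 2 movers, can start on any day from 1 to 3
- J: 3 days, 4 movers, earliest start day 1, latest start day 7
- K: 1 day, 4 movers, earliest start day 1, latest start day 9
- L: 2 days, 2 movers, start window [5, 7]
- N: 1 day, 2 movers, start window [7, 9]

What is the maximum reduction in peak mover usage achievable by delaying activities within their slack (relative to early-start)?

6

Early-start peak: d1:12  d2:8  d3:6  d4:2  d5:2  d6:2  d7:2  d8:0  d9:0 ⇒ 12.
Leveled (M@1, O@1, J@3, K@6, L@5, N@7): d1:4  d2:4  d3:6  d4:6  d5:6  d6:6  d7:2  d8:0  d9:0 ⇒ 6.
Reduction 12 − 6 = 6.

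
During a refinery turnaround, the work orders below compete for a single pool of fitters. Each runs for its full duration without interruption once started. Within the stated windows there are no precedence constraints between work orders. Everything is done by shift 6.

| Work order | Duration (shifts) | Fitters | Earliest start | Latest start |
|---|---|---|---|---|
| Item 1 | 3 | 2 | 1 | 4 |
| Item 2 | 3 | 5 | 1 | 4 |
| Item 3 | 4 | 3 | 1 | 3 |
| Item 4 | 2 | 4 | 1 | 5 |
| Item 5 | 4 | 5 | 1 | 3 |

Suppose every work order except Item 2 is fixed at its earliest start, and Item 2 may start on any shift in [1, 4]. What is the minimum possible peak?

14

Item 2@1: s1:19  s2:19  s3:15  s4:8  s5:0  s6:0 → peak 19
Item 2@2: s1:14  s2:19  s3:15  s4:13  s5:0  s6:0 → peak 19
Item 2@3: s1:14  s2:14  s3:15  s4:13  s5:5  s6:0 → peak 15
Item 2@4: s1:14  s2:14  s3:10  s4:13  s5:5  s6:5 → peak 14
Best is Item 2@4, peak 14.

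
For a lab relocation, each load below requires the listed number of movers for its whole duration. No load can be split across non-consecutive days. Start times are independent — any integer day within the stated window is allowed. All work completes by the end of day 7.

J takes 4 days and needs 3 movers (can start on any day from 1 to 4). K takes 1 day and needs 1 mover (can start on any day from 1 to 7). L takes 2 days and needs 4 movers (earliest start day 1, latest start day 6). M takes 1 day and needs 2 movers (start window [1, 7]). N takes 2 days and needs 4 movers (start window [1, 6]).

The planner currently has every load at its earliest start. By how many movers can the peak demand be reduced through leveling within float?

Early-start peak: d1:14  d2:11  d3:3  d4:3  d5:0  d6:0  d7:0 ⇒ 14.
Leveled (J@1, K@1, L@2, M@1, N@4): d1:6  d2:7  d3:7  d4:7  d5:4  d6:0  d7:0 ⇒ 7.
Reduction 14 − 7 = 7.

7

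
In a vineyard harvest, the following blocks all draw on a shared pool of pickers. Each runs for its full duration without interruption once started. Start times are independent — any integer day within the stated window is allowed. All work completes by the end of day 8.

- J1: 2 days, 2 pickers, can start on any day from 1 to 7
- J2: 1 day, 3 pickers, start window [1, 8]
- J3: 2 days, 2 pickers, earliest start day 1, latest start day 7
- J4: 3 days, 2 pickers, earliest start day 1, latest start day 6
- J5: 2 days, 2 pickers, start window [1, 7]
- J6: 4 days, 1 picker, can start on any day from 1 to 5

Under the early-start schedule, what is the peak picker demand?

12

Early-start schedule: J1@1, J2@1, J3@1, J4@1, J5@1, J6@1.
Load per day: day 1: 12, day 2: 9, day 3: 3, day 4: 1, day 5: 0, day 6: 0, day 7: 0, day 8: 0.
Peak is 12.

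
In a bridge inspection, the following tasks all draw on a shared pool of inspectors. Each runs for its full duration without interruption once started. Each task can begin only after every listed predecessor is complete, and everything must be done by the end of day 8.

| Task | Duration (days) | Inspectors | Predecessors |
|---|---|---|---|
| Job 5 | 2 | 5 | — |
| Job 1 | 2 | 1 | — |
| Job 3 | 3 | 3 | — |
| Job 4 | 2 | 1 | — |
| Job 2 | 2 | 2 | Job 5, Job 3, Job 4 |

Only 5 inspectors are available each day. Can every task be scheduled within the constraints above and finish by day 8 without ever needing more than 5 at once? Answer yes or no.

Schedule Job 5@1, Job 1@3, Job 3@3, Job 4@3, Job 2@6: d1:5  d2:5  d3:5  d4:5  d5:3  d6:2  d7:2  d8:0 — peak 5 ≤ 5.

yes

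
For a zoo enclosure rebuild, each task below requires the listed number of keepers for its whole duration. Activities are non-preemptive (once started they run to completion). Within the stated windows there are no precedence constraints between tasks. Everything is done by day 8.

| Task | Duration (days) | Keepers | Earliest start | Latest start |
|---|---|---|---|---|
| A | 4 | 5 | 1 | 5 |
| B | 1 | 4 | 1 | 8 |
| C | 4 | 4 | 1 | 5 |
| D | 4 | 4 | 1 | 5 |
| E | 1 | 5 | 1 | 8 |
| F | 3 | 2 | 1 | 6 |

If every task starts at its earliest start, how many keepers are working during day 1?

At early start, day 1 has: A, B, C, D, E, F.
Demand: 5 + 4 + 4 + 4 + 5 + 2 = 24.

24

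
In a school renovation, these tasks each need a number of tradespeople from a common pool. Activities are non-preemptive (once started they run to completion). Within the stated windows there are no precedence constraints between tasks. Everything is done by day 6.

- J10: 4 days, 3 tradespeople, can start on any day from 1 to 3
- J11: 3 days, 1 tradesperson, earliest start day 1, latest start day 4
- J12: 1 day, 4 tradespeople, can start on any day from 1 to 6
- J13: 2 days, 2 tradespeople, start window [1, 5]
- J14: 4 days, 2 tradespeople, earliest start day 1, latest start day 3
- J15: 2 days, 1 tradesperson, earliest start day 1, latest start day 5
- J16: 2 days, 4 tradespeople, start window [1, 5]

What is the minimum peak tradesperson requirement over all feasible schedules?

8

Early-start (J10@1, J11@1, J12@1, J13@1, J14@1, J15@1, J16@1) gives peak 17: d1:17  d2:13  d3:6  d4:5  d5:0  d6:0.
Shift J13→2, J14→2, J15→4, J16→5.
Schedule J10@1, J11@1, J12@1, J13@2, J14@2, J15@4, J16@5: d1:8  d2:8  d3:8  d4:6  d5:7  d6:4 — peak 8.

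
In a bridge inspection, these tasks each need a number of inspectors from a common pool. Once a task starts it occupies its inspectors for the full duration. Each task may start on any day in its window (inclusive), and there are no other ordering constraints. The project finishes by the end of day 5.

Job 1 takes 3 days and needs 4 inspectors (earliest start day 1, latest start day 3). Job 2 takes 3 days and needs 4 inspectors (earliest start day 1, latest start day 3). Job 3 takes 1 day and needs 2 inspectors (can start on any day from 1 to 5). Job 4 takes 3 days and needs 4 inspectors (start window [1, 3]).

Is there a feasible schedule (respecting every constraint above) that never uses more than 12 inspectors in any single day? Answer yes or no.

yes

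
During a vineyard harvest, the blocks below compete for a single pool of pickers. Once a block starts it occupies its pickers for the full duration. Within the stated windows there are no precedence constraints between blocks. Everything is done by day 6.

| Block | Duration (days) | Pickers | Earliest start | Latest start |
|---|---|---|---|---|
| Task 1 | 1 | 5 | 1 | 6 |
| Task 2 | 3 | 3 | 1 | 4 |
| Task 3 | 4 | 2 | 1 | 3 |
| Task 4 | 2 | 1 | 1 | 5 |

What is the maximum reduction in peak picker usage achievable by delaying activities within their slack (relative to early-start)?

6

Early-start peak: d1:11  d2:6  d3:5  d4:2  d5:0  d6:0 ⇒ 11.
Leveled (Task 1@1, Task 2@2, Task 3@2, Task 4@5): d1:5  d2:5  d3:5  d4:5  d5:3  d6:1 ⇒ 5.
Reduction 11 − 5 = 6.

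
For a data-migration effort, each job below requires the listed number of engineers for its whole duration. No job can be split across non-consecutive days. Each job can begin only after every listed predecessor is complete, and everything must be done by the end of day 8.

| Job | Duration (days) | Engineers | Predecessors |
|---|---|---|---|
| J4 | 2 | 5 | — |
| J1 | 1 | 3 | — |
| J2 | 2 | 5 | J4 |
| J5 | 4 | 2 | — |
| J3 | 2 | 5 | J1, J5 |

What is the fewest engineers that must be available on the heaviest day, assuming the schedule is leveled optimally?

7

Early-start (J4@1, J1@1, J2@3, J5@1, J3@5) gives peak 10: d1:10  d2:7  d3:7  d4:7  d5:5  d6:5  d7:0  d8:0.
Shift J1→3, J2→4, J3→6.
Schedule J4@1, J1@3, J2@4, J5@1, J3@6: d1:7  d2:7  d3:5  d4:7  d5:5  d6:5  d7:5  d8:0 — peak 7.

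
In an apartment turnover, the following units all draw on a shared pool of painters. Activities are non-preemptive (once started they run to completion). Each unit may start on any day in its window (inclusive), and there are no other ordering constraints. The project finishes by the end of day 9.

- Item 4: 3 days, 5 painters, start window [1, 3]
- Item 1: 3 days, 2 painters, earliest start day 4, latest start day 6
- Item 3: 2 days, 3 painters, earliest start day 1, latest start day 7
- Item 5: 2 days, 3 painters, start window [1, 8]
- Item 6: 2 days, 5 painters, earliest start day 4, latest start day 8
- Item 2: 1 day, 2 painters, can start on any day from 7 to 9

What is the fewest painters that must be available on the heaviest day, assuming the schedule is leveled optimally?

Early-start (Item 4@1, Item 1@4, Item 3@1, Item 5@1, Item 6@4, Item 2@7) gives peak 11: d1:11  d2:11  d3:5  d4:7  d5:7  d6:2  d7:2  d8:0  d9:0.
Shift Item 3→4, Item 5→6, Item 6→8.
Schedule Item 4@1, Item 1@4, Item 3@4, Item 5@6, Item 6@8, Item 2@7: d1:5  d2:5  d3:5  d4:5  d5:5  d6:5  d7:5  d8:5  d9:5 — peak 5.
Total painter-days = 45 over 9 days ⇒ peak ≥ ⌈45/9⌉ = 5, so 5 is optimal.

5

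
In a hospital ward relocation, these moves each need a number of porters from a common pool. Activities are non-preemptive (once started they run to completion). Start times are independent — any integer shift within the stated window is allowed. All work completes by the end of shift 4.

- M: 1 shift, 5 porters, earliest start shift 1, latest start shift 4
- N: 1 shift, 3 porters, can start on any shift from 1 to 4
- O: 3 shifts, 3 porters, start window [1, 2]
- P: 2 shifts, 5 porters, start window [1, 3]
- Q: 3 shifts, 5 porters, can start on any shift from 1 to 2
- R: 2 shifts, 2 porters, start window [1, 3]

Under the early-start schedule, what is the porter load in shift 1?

23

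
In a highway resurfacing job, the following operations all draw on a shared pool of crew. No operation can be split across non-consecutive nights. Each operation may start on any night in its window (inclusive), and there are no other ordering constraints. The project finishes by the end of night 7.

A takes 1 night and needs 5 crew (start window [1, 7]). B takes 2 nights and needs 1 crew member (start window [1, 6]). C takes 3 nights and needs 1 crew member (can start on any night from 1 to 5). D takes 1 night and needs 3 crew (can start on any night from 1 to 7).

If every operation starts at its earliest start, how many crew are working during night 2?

At early start, night 2 has: B, C.
Demand: 1 + 1 = 2.

2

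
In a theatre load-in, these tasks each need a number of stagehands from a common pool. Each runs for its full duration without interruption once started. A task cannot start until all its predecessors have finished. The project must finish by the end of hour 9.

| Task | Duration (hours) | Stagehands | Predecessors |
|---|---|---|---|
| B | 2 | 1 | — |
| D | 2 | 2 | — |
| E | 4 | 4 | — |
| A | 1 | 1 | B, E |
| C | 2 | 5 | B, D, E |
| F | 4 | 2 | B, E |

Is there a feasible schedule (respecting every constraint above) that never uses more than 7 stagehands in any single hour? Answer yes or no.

Schedule B@1, D@1, E@1, A@5, C@5, F@6: h1:7  h2:7  h3:4  h4:4  h5:6  h6:7  h7:2  h8:2  h9:2 — peak 7 ≤ 7.

yes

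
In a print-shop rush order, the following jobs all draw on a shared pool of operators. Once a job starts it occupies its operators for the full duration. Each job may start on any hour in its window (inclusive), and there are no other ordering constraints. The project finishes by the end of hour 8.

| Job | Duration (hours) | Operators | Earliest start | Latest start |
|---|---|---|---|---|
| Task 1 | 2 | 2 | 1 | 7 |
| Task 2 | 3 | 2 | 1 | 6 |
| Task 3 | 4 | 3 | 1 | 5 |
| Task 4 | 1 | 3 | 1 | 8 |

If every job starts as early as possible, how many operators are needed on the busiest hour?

10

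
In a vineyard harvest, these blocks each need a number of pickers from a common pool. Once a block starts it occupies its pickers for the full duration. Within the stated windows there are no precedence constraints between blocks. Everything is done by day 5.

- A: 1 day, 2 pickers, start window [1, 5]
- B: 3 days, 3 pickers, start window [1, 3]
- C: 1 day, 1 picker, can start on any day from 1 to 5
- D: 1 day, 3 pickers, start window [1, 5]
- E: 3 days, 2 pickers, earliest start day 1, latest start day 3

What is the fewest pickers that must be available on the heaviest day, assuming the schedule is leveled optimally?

Early-start (A@1, B@1, C@1, D@1, E@1) gives peak 11: d1:11  d2:5  d3:5  d4:0  d5:0.
Shift C→2, D→4, E→3.
Schedule A@1, B@1, C@2, D@4, E@3: d1:5  d2:4  d3:5  d4:5  d5:2 — peak 5.
Total picker-days = 21 over 5 days ⇒ peak ≥ ⌈21/5⌉ = 5, so 5 is optimal.

5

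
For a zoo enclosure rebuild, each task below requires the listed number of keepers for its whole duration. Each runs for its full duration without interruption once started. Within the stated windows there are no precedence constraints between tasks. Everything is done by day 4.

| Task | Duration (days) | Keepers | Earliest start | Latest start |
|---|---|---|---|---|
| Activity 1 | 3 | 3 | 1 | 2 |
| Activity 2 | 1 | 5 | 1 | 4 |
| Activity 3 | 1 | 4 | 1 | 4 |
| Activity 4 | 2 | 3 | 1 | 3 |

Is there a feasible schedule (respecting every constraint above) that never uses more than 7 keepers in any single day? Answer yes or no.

Schedule Activity 1@1, Activity 2@4, Activity 3@1, Activity 4@2: d1:7  d2:6  d3:6  d4:5 — peak 7 ≤ 7.

yes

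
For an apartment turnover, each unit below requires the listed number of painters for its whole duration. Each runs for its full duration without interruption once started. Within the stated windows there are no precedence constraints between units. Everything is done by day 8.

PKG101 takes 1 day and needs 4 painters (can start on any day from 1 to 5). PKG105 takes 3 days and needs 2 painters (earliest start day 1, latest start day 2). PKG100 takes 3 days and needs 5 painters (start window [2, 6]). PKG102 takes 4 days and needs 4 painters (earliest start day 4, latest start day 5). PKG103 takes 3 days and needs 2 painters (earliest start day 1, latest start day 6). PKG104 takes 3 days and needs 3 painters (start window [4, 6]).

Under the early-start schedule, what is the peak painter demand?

12

Early-start schedule: PKG101@1, PKG105@1, PKG100@2, PKG102@4, PKG103@1, PKG104@4.
Load per day: day 1: 8, day 2: 9, day 3: 9, day 4: 12, day 5: 7, day 6: 7, day 7: 4, day 8: 0.
Peak is 12.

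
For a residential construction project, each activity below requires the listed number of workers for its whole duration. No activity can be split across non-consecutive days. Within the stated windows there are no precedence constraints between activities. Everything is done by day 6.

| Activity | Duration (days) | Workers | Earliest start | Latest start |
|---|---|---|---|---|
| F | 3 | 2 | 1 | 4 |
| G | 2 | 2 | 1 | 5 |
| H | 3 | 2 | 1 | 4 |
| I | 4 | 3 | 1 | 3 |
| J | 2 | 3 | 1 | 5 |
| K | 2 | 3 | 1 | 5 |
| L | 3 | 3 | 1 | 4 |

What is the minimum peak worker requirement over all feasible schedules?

Early-start (F@1, G@1, H@1, I@1, J@1, K@1, L@1) gives peak 18: d1:18  d2:18  d3:10  d4:3  d5:0  d6:0.
Shift J→4, K→5, L→4.
Schedule F@1, G@1, H@1, I@1, J@4, K@5, L@4: d1:9  d2:9  d3:7  d4:9  d5:9  d6:6 — peak 9.
Total worker-days = 49 over 6 days ⇒ peak ≥ ⌈49/6⌉ = 9, so 9 is optimal.

9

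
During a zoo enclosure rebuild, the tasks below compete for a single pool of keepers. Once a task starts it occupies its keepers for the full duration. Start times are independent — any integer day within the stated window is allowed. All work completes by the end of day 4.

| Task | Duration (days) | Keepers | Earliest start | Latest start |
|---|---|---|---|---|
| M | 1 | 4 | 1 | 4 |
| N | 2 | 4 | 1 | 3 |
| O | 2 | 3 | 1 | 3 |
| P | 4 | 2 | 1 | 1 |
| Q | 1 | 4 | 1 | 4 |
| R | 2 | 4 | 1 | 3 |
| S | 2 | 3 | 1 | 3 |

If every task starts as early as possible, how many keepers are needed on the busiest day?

24

Early-start schedule: M@1, N@1, O@1, P@1, Q@1, R@1, S@1.
Load per day: day 1: 24, day 2: 16, day 3: 2, day 4: 2.
Peak is 24.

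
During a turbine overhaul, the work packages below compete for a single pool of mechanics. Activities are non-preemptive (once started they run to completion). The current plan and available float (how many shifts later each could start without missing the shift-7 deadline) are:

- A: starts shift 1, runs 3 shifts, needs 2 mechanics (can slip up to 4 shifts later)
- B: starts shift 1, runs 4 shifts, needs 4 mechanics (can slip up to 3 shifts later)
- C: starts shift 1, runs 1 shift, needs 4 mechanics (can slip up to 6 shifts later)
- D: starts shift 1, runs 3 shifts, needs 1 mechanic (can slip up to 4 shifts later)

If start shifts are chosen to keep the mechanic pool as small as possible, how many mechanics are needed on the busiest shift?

6

Early-start (A@1, B@1, C@1, D@1) gives peak 11: s1:11  s2:7  s3:7  s4:4  s5:0  s6:0  s7:0.
Shift C→5, D→4.
Schedule A@1, B@1, C@5, D@4: s1:6  s2:6  s3:6  s4:5  s5:5  s6:1  s7:0 — peak 6.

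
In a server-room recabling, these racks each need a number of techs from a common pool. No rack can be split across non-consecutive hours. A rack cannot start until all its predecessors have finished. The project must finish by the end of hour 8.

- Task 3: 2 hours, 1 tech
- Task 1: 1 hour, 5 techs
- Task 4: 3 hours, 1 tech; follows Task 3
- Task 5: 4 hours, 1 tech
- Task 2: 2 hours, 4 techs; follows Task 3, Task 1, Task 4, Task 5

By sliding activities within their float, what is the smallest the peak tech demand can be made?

5

Early-start (Task 3@1, Task 1@1, Task 4@3, Task 5@1, Task 2@6) gives peak 7: h1:7  h2:2  h3:2  h4:2  h5:1  h6:4  h7:4  h8:0.
Shift Task 1→6, Task 2→7.
Schedule Task 3@1, Task 1@6, Task 4@3, Task 5@1, Task 2@7: h1:2  h2:2  h3:2  h4:2  h5:1  h6:5  h7:4  h8:4 — peak 5.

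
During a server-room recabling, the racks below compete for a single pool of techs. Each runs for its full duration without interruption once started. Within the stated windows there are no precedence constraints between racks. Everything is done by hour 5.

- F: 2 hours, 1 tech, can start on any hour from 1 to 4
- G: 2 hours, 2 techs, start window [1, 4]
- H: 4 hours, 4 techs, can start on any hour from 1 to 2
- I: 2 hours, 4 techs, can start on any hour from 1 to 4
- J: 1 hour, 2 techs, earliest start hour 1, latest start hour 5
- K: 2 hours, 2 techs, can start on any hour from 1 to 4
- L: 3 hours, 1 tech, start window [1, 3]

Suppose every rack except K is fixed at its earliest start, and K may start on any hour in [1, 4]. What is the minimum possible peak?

14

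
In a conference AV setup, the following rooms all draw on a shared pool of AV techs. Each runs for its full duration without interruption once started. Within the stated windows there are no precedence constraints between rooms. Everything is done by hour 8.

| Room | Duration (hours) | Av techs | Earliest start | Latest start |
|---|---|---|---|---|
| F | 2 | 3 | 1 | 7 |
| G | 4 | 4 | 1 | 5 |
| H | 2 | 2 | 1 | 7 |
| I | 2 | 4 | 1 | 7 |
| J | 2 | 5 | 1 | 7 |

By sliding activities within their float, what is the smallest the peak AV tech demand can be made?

7

Early-start (F@1, G@1, H@1, I@1, J@1) gives peak 18: h1:18  h2:18  h3:4  h4:4  h5:0  h6:0  h7:0  h8:0.
Shift H→3, I→5, J→7.
Schedule F@1, G@1, H@3, I@5, J@7: h1:7  h2:7  h3:6  h4:6  h5:4  h6:4  h7:5  h8:5 — peak 7.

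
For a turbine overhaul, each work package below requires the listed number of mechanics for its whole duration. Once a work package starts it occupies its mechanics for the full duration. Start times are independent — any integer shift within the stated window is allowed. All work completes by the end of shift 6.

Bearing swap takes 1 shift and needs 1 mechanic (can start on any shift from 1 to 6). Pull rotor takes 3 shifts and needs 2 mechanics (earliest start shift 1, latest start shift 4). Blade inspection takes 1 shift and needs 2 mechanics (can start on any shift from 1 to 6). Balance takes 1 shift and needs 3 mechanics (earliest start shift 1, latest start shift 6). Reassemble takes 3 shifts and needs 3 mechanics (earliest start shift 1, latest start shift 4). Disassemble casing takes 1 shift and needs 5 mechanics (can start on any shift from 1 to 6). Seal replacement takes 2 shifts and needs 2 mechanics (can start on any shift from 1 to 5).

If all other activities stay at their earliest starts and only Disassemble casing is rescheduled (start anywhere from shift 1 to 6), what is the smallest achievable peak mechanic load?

13

Disassemble casing@1: s1:18  s2:7  s3:5  s4:0  s5:0  s6:0 → peak 18
Disassemble casing@2: s1:13  s2:12  s3:5  s4:0  s5:0  s6:0 → peak 13
Disassemble casing@3: s1:13  s2:7  s3:10  s4:0  s5:0  s6:0 → peak 13
Disassemble casing@4: s1:13  s2:7  s3:5  s4:5  s5:0  s6:0 → peak 13
Disassemble casing@5: s1:13  s2:7  s3:5  s4:0  s5:5  s6:0 → peak 13
Disassemble casing@6: s1:13  s2:7  s3:5  s4:0  s5:0  s6:5 → peak 13
Best is Disassemble casing@2, peak 13.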